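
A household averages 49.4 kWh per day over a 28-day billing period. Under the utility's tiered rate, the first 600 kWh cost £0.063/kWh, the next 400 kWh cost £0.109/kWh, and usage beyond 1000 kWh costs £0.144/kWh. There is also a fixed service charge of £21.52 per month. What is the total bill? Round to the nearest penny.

Usage = 49.4 kWh/day × 28 days = 1383.2 kWh
First 600 kWh × £0.063 = £37.80
Next 400 kWh × £0.109 = £43.60
Remaining 383.2 kWh × £0.144 = £55.18
Energy charge = £136.58; + service £21.52 = £158.10

£158.10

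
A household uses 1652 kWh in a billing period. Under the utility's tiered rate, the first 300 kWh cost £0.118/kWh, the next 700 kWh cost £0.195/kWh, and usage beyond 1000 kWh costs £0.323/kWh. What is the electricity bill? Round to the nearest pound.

£382

First 300 kWh × £0.118 = £35.40
Next 700 kWh × £0.195 = £136.50
Remaining 652 kWh × £0.323 = £210.60
Total = £382.50 ≈ £382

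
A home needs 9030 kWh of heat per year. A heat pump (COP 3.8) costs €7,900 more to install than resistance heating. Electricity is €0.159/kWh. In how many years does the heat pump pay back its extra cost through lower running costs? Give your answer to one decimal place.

7.5 years

Resistance: 9030 kWh × €0.159 = €1,435.77/yr
Heat pump: 9030 / 3.8 = 2376 kWh in → × €0.159 = €377.83/yr
Annual savings = €1,057.94
Payback = €7,900 / €1,057.94 = 7.47 years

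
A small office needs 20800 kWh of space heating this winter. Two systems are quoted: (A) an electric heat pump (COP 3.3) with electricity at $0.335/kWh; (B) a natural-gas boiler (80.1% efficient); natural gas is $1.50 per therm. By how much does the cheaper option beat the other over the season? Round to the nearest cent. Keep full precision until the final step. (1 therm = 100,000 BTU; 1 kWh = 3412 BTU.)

$782.50

Heat load = 20800 kWh × 3412 = 70,969,600 BTU
Gas: input = 70,969,600 / 0.801 = 88,601,248 BTU = 886 therm → 886 × $1.50 = $1,329.02
Heat pump: 70,969,600 BTU / 3412 = 20,800 kWh heat; / 3.3 = 6,303 kWh in → × $0.335 = $2,111.52
Difference = |$1,329.02 − $2,111.52| = $782.50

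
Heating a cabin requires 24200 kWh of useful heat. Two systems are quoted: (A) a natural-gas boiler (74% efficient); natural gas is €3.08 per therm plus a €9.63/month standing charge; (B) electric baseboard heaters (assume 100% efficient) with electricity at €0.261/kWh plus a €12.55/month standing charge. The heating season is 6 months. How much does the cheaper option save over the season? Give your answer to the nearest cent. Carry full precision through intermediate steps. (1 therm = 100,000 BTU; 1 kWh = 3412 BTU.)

€2897.01

Heat load = 24200 kWh × 3412 = 82,570,400 BTU
Gas: input = 82,570,400 / 0.74 = 111,581,622 BTU = 1,116 therm → 1,116 × €3.08 = €3,436.71; + 6 × €9.63 standing = €3,494.49
Electric: 82,570,400 BTU / 3412 = 24,200 kWh → × €0.261 = €6,316.20; + 6 × €12.55 standing = €6,391.50
Difference = |€3,494.49 − €6,391.50| = €2,897.01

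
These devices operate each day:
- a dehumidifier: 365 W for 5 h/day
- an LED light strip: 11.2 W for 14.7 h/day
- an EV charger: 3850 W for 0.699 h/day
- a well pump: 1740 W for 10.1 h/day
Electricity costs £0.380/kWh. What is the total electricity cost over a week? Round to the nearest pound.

dehumidifier: 365 W × 5 h × 7 d = 12,775 Wh = 12.78 kWh
LED light strip: 11.2 W × 14.7 h × 7 d = 1,152 Wh = 1.152 kWh
EV charger: 3850 W × 0.699 h × 7 d = 18,838 Wh = 18.84 kWh
well pump: 1740 W × 10.1 h × 7 d = 123,018 Wh = 123 kWh
Total energy = 12.78 + 1.152 + 18.84 + 123 = 155.8 kWh
Cost = 155.8 kWh × £0.380 = £59.20 ≈ £59

£59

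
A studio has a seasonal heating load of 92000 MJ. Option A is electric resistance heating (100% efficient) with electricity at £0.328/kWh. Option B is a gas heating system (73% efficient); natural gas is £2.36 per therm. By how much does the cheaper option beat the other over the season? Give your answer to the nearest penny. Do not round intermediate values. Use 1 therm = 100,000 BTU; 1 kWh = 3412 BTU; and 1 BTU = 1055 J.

£5563.82

Heat load = 92000 MJ = 92,000,000,000 J / 1055 = 87,203,791 BTU
Gas: input = 87,203,791 / 0.730 = 119,457,249 BTU = 1,195 therm → 1,195 × £2.36 = £2,819.19
Electric: 87,203,791 BTU / 3412 = 25,560 kWh → × £0.328 = £8,383.01
Difference = |£2,819.19 − £8,383.01| = £5,563.82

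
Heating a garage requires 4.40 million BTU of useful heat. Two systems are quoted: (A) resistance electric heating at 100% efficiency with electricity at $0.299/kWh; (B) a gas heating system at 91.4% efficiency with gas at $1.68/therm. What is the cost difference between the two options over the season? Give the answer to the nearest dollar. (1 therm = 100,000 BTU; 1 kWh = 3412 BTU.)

$305

Heat load = 4.40 × 10⁶ BTU = 4,400,000 BTU
Gas: input = 4,400,000 / 0.914 = 4,814,004 BTU = 48.14 therm → 48.14 × $1.68 = $80.88
Electric: 4,400,000 BTU / 3412 = 1,290 kWh → × $0.299 = $385.58
Difference = |$80.88 − $385.58| = $304.71 ≈ $305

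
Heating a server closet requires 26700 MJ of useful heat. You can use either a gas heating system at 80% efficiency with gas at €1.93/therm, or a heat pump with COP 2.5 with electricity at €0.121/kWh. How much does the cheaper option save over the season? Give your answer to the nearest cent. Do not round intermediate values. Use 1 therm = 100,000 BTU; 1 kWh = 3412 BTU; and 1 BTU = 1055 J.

€251.56

Heat load = 26700 MJ = 26,700,000,000 J / 1055 = 25,308,057 BTU
Gas: input = 25,308,057 / 0.80 = 31,635,071 BTU = 316.4 therm → 316.4 × €1.93 = €610.56
Heat pump: 25,308,057 BTU / 3412 = 7,417 kWh heat; / 2.5 = 2,967 kWh in → × €0.121 = €359.00
Difference = |€610.56 − €359.00| = €251.56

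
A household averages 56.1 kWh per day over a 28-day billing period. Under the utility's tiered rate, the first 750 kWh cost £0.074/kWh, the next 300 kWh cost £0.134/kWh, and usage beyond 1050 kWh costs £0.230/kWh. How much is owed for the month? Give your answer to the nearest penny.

Usage = 56.1 kWh/day × 28 days = 1570.8 kWh
First 750 kWh × £0.074 = £55.50
Next 300 kWh × £0.134 = £40.20
Remaining 520.8 kWh × £0.230 = £119.78
Total = £215.48

£215.48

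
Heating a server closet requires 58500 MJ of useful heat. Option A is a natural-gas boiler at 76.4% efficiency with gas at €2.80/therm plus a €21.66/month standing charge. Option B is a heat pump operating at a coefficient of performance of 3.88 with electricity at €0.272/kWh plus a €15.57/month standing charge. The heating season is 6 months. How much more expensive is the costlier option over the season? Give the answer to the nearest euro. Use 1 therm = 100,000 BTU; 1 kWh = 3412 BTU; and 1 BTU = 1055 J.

Heat load = 58500 MJ = 58,500,000,000 J / 1055 = 55,450,237 BTU
Gas: input = 55,450,237 / 0.764 = 72,578,844 BTU = 725.8 therm → 725.8 × €2.80 = €2,032.21; + 6 × €21.66 standing = €2,162.17
Heat pump: 55,450,237 BTU / 3412 = 16,250 kWh heat; / 3.88 = 4,189 kWh in → × €0.272 = €1,139.28; + 6 × €15.57 standing = €1,232.70
Difference = |€2,162.17 − €1,232.70| = €929.46 ≈ €929

€929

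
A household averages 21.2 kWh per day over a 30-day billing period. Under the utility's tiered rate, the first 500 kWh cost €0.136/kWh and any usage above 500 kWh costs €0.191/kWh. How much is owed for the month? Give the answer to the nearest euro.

Usage = 21.2 kWh/day × 30 days = 636 kWh
First 500 kWh × €0.136 = €68.00
Remaining 136 kWh × €0.191 = €25.98
Total = €93.98 ≈ €94

€94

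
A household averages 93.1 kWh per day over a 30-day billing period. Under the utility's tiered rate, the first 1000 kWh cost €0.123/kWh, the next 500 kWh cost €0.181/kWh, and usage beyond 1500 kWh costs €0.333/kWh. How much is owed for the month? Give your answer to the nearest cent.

€644.07

Usage = 93.1 kWh/day × 30 days = 2793 kWh
First 1000 kWh × €0.123 = €123.00
Next 500 kWh × €0.181 = €90.50
Remaining 1293 kWh × €0.333 = €430.57
Total = €644.07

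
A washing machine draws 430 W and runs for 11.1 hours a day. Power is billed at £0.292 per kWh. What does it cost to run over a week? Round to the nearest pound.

£10

Energy = 430 W × 11.1 h/day × 7 days = 33,411 Wh = 33.41 kWh
Cost = 33.41 kWh × £0.292/kWh = £9.76 ≈ £10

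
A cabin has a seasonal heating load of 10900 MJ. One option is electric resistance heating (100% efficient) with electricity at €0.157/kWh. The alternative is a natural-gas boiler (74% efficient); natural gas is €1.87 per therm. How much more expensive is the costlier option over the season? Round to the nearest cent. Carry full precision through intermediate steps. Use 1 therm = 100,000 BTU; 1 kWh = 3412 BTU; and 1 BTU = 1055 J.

Heat load = 10900 MJ = 10,900,000,000 J / 1055 = 10,331,754 BTU
Gas: input = 10,331,754 / 0.74 = 13,961,829 BTU = 139.6 therm → 139.6 × €1.87 = €261.09
Electric: 10,331,754 BTU / 3412 = 3,028 kWh → × €0.157 = €475.41
Difference = |€261.09 − €475.41| = €214.32

€214.32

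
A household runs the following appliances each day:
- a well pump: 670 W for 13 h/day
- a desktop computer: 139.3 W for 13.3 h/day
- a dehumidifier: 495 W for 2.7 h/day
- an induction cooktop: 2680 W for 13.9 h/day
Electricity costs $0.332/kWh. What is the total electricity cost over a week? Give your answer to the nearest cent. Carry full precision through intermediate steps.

well pump: 670 W × 13 h × 7 d = 60,970 Wh = 60.97 kWh
desktop computer: 139.3 W × 13.3 h × 7 d = 12,969 Wh = 12.97 kWh
dehumidifier: 495 W × 2.7 h × 7 d = 9,356 Wh = 9.355 kWh
induction cooktop: 2680 W × 13.9 h × 7 d = 260,764 Wh = 260.8 kWh
Total energy = 60.97 + 12.97 + 9.355 + 260.8 = 344.1 kWh
Cost = 344.1 kWh × $0.332 = $114.23

$114.23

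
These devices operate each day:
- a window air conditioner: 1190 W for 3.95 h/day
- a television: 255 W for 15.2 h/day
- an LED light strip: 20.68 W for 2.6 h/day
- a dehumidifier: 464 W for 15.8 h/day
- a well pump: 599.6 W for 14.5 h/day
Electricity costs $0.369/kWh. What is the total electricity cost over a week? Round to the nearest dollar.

window air conditioner: 1190 W × 3.95 h × 7 d = 32,904 Wh = 32.9 kWh
television: 255 W × 15.2 h × 7 d = 27,132 Wh = 27.13 kWh
LED light strip: 20.68 W × 2.6 h × 7 d = 376 Wh = 0.3764 kWh
dehumidifier: 464 W × 15.8 h × 7 d = 51,318 Wh = 51.32 kWh
well pump: 599.6 W × 14.5 h × 7 d = 60,859 Wh = 60.86 kWh
Total energy = 32.9 + 27.13 + 0.3764 + 51.32 + 60.86 = 172.6 kWh
Cost = 172.6 kWh × $0.369 = $63.69 ≈ $64

$64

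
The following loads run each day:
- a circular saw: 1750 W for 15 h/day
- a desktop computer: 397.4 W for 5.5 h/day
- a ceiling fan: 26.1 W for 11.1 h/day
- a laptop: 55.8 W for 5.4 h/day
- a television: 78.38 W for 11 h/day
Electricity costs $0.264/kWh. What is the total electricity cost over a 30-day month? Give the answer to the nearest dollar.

circular saw: 1750 W × 15 h × 30 d = 787,500 Wh = 787.5 kWh
desktop computer: 397.4 W × 5.5 h × 30 d = 65,571 Wh = 65.57 kWh
ceiling fan: 26.1 W × 11.1 h × 30 d = 8,691 Wh = 8.691 kWh
laptop: 55.8 W × 5.4 h × 30 d = 9,040 Wh = 9.04 kWh
television: 78.38 W × 11 h × 30 d = 25,865 Wh = 25.87 kWh
Total energy = 787.5 + 65.57 + 8.691 + 9.04 + 25.87 = 896.7 kWh
Cost = 896.7 kWh × $0.264 = $236.72 ≈ $237

$237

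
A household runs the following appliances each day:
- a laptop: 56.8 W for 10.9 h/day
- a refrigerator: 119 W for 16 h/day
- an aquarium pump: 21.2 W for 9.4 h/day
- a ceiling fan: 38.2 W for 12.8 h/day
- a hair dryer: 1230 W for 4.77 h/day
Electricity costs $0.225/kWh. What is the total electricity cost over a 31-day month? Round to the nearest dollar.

laptop: 56.8 W × 10.9 h × 31 d = 19,193 Wh = 19.19 kWh
refrigerator: 119 W × 16 h × 31 d = 59,024 Wh = 59.02 kWh
aquarium pump: 21.2 W × 9.4 h × 31 d = 6,178 Wh = 6.178 kWh
ceiling fan: 38.2 W × 12.8 h × 31 d = 15,158 Wh = 15.16 kWh
hair dryer: 1230 W × 4.77 h × 31 d = 181,880 Wh = 181.9 kWh
Total energy = 19.19 + 59.02 + 6.178 + 15.16 + 181.9 = 281.4 kWh
Cost = 281.4 kWh × $0.225 = $63.32 ≈ $63

$63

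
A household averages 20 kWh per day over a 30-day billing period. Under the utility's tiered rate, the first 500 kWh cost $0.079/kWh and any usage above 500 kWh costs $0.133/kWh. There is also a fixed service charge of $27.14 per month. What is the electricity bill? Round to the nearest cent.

$79.94

Usage = 20 kWh/day × 30 days = 600 kWh
First 500 kWh × $0.079 = $39.50
Remaining 100 kWh × $0.133 = $13.30
Energy charge = $52.80; + service $27.14 = $79.94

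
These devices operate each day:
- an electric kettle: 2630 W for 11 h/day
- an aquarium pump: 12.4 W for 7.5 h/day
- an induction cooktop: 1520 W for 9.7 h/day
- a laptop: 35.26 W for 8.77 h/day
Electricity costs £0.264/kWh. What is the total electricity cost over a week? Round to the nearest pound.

electric kettle: 2630 W × 11 h × 7 d = 202,510 Wh = 202.5 kWh
aquarium pump: 12.4 W × 7.5 h × 7 d = 651 Wh = 0.651 kWh
induction cooktop: 1520 W × 9.7 h × 7 d = 103,208 Wh = 103.2 kWh
laptop: 35.26 W × 8.77 h × 7 d = 2,165 Wh = 2.165 kWh
Total energy = 202.5 + 0.651 + 103.2 + 2.165 = 308.5 kWh
Cost = 308.5 kWh × £0.264 = £81.45 ≈ £81

£81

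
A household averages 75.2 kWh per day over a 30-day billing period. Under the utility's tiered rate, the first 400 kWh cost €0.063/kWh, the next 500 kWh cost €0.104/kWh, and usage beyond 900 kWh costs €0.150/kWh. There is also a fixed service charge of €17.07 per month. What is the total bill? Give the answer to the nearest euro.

Usage = 75.2 kWh/day × 30 days = 2256 kWh
First 400 kWh × €0.063 = €25.20
Next 500 kWh × €0.104 = €52.00
Remaining 1356 kWh × €0.150 = €203.40
Energy charge = €280.60; + service €17.07 = €297.67 ≈ €298

€298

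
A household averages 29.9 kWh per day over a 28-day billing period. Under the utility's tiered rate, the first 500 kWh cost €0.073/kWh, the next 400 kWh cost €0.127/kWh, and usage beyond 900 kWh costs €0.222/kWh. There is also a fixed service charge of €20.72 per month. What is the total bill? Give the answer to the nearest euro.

€100

Usage = 29.9 kWh/day × 28 days = 837.2 kWh
First 500 kWh × €0.073 = €36.50
Next 337.2 kWh × €0.127 = €42.82
Remaining tier: 0 kWh (not reached)
Energy charge = €79.32; + service €20.72 = €100.04 ≈ €100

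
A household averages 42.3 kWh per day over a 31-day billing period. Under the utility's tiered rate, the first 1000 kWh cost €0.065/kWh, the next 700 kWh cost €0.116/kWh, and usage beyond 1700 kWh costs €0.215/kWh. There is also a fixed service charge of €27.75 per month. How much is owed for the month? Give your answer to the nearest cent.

€128.86

Usage = 42.3 kWh/day × 31 days = 1311.3 kWh
First 1000 kWh × €0.065 = €65.00
Next 311.3 kWh × €0.116 = €36.11
Remaining tier: 0 kWh (not reached)
Energy charge = €101.11; + service €27.75 = €128.86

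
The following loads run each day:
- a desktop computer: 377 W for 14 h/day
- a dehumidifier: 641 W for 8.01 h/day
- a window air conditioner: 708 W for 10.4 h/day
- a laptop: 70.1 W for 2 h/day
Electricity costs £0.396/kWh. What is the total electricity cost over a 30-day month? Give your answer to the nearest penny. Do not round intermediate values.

desktop computer: 377 W × 14 h × 30 d = 158,340 Wh = 158.3 kWh
dehumidifier: 641 W × 8.01 h × 30 d = 154,032 Wh = 154 kWh
window air conditioner: 708 W × 10.4 h × 30 d = 220,896 Wh = 220.9 kWh
laptop: 70.1 W × 2 h × 30 d = 4,206 Wh = 4.206 kWh
Total energy = 158.3 + 154 + 220.9 + 4.206 = 537.5 kWh
Cost = 537.5 kWh × £0.396 = £212.84

£212.84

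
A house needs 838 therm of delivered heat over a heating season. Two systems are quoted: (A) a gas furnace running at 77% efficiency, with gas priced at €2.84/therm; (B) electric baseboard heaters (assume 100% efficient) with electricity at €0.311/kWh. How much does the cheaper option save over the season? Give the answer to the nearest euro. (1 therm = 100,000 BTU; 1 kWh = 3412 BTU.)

Heat load = 838 therm × 100,000 = 83,800,000 BTU
Gas: input = 83,800,000 / 0.77 = 108,831,169 BTU = 1,088 therm → 1,088 × €2.84 = €3,090.81
Electric: 83,800,000 BTU / 3412 = 24,560 kWh → × €0.311 = €7,638.28
Difference = |€3,090.81 − €7,638.28| = €4,547.47 ≈ €4547

€4547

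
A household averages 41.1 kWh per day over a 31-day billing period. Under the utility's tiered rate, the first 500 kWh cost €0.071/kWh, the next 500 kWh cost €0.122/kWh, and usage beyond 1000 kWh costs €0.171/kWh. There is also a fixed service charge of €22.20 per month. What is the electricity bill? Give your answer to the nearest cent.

€165.57

Usage = 41.1 kWh/day × 31 days = 1274.1 kWh
First 500 kWh × €0.071 = €35.50
Next 500 kWh × €0.122 = €61.00
Remaining 274.1 kWh × €0.171 = €46.87
Energy charge = €143.37; + service €22.20 = €165.57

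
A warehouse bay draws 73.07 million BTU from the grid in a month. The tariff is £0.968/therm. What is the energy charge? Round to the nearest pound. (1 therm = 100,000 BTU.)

£707

73.07 million BTU × (10 therm/million BTU) = 730.7 therm
Cost = 730.7 therm × £0.968/therm = £707.32 ≈ £707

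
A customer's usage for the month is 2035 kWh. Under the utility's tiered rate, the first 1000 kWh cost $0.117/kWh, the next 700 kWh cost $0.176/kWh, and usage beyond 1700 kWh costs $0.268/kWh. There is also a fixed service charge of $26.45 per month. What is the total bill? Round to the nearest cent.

$356.43

First 1000 kWh × $0.117 = $117.00
Next 700 kWh × $0.176 = $123.20
Remaining 335 kWh × $0.268 = $89.78
Energy charge = $329.98; + service $26.45 = $356.43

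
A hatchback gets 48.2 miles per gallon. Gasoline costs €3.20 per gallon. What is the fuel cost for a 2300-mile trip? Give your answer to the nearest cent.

€152.70

Fuel = 2300 mi / 48.2 mpg = 47.72 gal
Cost = 47.72 gal × €3.20/gal = €152.70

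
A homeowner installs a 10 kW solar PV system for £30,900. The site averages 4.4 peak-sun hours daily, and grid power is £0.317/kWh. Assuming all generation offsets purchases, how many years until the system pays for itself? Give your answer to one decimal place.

Daily generation = 10 kW × 4.4 h = 44 kWh
Annual generation = 44 × 365 = 16060 kWh
Annual savings = 16060 × £0.317 = £5,091.02
Payback = £30,900 / £5,091.02 = 6.07 years

6.1 years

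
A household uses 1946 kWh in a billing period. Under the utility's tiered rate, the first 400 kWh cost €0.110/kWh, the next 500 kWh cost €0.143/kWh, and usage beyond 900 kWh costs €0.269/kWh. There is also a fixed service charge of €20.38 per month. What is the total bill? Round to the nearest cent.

€417.25

First 400 kWh × €0.110 = €44.00
Next 500 kWh × €0.143 = €71.50
Remaining 1046 kWh × €0.269 = €281.37
Energy charge = €396.87; + service €20.38 = €417.25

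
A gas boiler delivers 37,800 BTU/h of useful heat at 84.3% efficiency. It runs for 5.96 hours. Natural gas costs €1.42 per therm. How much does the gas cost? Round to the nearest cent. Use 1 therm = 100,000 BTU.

€3.79

Heat delivered = 37,800 BTU/h × 5.96 h = 225,288 BTU
Gas input = 225,288 / 0.843 = 267,246 BTU
= 267,246 / 100,000 = 2.672 therm
Cost = 2.672 × €1.42/therm = €3.79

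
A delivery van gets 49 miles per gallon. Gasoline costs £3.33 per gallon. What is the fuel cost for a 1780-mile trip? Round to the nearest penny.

Fuel = 1780 mi / 49 mpg = 36.33 gal
Cost = 36.33 gal × £3.33/gal = £120.97

£120.97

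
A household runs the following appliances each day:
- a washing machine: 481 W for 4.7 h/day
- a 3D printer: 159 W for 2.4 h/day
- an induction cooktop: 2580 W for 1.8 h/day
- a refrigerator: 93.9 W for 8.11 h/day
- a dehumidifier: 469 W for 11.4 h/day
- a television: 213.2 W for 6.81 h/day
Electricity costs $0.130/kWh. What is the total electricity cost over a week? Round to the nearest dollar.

washing machine: 481 W × 4.7 h × 7 d = 15,825 Wh = 15.82 kWh
3D printer: 159 W × 2.4 h × 7 d = 2,671 Wh = 2.671 kWh
induction cooktop: 2580 W × 1.8 h × 7 d = 32,508 Wh = 32.51 kWh
refrigerator: 93.9 W × 8.11 h × 7 d = 5,331 Wh = 5.331 kWh
dehumidifier: 469 W × 11.4 h × 7 d = 37,426 Wh = 37.43 kWh
television: 213.2 W × 6.81 h × 7 d = 10,163 Wh = 10.16 kWh
Total energy = 15.82 + 2.671 + 32.51 + 5.331 + 37.43 + 10.16 = 103.9 kWh
Cost = 103.9 kWh × $0.130 = $13.51 ≈ $14

$14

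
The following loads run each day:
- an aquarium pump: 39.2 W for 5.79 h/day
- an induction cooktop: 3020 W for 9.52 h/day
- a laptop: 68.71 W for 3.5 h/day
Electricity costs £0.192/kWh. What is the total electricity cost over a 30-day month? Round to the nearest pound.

£168

aquarium pump: 39.2 W × 5.79 h × 30 d = 6,809 Wh = 6.809 kWh
induction cooktop: 3020 W × 9.52 h × 30 d = 862,512 Wh = 862.5 kWh
laptop: 68.71 W × 3.5 h × 30 d = 7,215 Wh = 7.215 kWh
Total energy = 6.809 + 862.5 + 7.215 = 876.5 kWh
Cost = 876.5 kWh × £0.192 = £168.29 ≈ £168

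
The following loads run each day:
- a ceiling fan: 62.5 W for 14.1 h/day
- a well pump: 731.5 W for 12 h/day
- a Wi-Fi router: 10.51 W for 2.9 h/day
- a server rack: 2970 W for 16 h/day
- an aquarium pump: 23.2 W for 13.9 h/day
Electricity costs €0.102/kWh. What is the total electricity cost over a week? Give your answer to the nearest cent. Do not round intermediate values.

€41.08

ceiling fan: 62.5 W × 14.1 h × 7 d = 6,169 Wh = 6.169 kWh
well pump: 731.5 W × 12 h × 7 d = 61,446 Wh = 61.45 kWh
Wi-Fi router: 10.51 W × 2.9 h × 7 d = 213 Wh = 0.2134 kWh
server rack: 2970 W × 16 h × 7 d = 332,640 Wh = 332.6 kWh
aquarium pump: 23.2 W × 13.9 h × 7 d = 2,257 Wh = 2.257 kWh
Total energy = 6.169 + 61.45 + 0.2134 + 332.6 + 2.257 = 402.7 kWh
Cost = 402.7 kWh × €0.102 = €41.08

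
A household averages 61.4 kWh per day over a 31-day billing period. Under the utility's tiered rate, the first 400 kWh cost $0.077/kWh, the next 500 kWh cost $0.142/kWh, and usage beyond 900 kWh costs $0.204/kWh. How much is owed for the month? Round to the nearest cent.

Usage = 61.4 kWh/day × 31 days = 1903.4 kWh
First 400 kWh × $0.077 = $30.80
Next 500 kWh × $0.142 = $71.00
Remaining 1003.4 kWh × $0.204 = $204.69
Total = $306.49

$306.49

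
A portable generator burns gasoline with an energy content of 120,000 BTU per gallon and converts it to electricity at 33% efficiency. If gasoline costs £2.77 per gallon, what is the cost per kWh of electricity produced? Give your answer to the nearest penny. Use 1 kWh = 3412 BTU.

Electrical output per gallon = 120,000 BTU × 0.33 / 3412 BTU/kWh = 11.61 kWh
Cost per kWh = £2.77 / 11.61 kWh = £0.239

£0.24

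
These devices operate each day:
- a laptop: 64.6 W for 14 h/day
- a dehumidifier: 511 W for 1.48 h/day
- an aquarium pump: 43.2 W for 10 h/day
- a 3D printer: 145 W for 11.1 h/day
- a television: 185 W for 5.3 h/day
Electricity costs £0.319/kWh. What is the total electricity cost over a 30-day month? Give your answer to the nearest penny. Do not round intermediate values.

£44.81

laptop: 64.6 W × 14 h × 30 d = 27,132 Wh = 27.13 kWh
dehumidifier: 511 W × 1.48 h × 30 d = 22,688 Wh = 22.69 kWh
aquarium pump: 43.2 W × 10 h × 30 d = 12,960 Wh = 12.96 kWh
3D printer: 145 W × 11.1 h × 30 d = 48,285 Wh = 48.28 kWh
television: 185 W × 5.3 h × 30 d = 29,415 Wh = 29.41 kWh
Total energy = 27.13 + 22.69 + 12.96 + 48.28 + 29.41 = 140.5 kWh
Cost = 140.5 kWh × £0.319 = £44.81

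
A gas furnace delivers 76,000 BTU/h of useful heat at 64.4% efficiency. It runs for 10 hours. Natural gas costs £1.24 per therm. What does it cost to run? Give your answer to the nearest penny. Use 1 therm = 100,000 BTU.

£14.63

Heat delivered = 76,000 BTU/h × 10 h = 760,000 BTU
Gas input = 760,000 / 0.644 = 1,180,124 BTU
= 1,180,124 / 100,000 = 11.8 therm
Cost = 11.8 × £1.24/therm = £14.63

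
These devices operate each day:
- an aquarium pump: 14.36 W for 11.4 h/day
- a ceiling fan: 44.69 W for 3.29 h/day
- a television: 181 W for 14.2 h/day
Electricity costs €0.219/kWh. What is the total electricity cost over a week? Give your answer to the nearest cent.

€4.42

aquarium pump: 14.36 W × 11.4 h × 7 d = 1,146 Wh = 1.146 kWh
ceiling fan: 44.69 W × 3.29 h × 7 d = 1,029 Wh = 1.029 kWh
television: 181 W × 14.2 h × 7 d = 17,991 Wh = 17.99 kWh
Total energy = 1.146 + 1.029 + 17.99 = 20.17 kWh
Cost = 20.17 kWh × €0.219 = €4.42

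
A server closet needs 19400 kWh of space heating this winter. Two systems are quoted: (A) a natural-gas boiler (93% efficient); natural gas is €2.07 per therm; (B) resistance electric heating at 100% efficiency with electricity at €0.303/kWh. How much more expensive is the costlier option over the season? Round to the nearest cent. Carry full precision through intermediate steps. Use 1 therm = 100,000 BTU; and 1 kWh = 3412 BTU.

Heat load = 19400 kWh × 3412 = 66,192,800 BTU
Gas: input = 66,192,800 / 0.93 = 71,175,054 BTU = 711.8 therm → 711.8 × €2.07 = €1,473.32
Electric: 66,192,800 BTU / 3412 = 19,400 kWh → × €0.303 = €5,878.20
Difference = |€1,473.32 − €5,878.20| = €4,404.88

€4404.88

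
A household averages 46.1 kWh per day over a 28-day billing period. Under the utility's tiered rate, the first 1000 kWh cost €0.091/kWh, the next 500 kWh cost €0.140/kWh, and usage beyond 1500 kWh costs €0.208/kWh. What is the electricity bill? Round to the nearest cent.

€131.71

Usage = 46.1 kWh/day × 28 days = 1290.8 kWh
First 1000 kWh × €0.091 = €91.00
Next 290.8 kWh × €0.140 = €40.71
Remaining tier: 0 kWh (not reached)
Total = €131.71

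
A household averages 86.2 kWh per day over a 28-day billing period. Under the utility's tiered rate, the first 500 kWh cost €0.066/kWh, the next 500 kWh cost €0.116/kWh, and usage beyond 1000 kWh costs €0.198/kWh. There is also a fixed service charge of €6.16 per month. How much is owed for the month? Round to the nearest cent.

€377.05

Usage = 86.2 kWh/day × 28 days = 2413.6 kWh
First 500 kWh × €0.066 = €33.00
Next 500 kWh × €0.116 = €58.00
Remaining 1413.6 kWh × €0.198 = €279.89
Energy charge = €370.89; + service €6.16 = €377.05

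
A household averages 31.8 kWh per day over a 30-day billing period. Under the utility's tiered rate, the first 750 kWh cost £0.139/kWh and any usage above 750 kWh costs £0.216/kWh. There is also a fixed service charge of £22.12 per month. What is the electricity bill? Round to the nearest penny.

Usage = 31.8 kWh/day × 30 days = 954 kWh
First 750 kWh × £0.139 = £104.25
Remaining 204 kWh × £0.216 = £44.06
Energy charge = £148.31; + service £22.12 = £170.43

£170.43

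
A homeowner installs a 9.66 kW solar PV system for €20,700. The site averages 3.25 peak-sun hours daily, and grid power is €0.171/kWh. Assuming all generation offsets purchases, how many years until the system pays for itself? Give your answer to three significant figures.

10.6 years

Daily generation = 9.66 kW × 3.25 h = 31.39 kWh
Annual generation = 31.39 × 365 = 11459 kWh
Annual savings = 11459 × €0.171 = €1,959.52
Payback = €20,700 / €1,959.52 = 10.6 years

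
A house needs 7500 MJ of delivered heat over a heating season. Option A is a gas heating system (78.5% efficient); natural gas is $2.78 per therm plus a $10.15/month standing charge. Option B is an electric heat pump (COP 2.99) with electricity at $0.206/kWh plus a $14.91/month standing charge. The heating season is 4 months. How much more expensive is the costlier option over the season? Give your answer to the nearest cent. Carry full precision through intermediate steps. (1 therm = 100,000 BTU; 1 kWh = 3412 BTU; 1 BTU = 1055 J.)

Heat load = 7500 MJ = 7,500,000,000 J / 1055 = 7,109,005 BTU
Gas: input = 7,109,005 / 0.785 = 9,056,057 BTU = 90.56 therm → 90.56 × $2.78 = $251.76; + 4 × $10.15 standing = $292.36
Heat pump: 7,109,005 BTU / 3412 = 2,084 kWh heat; / 2.99 = 696.8 kWh in → × $0.206 = $143.55; + 4 × $14.91 standing = $203.19
Difference = |$292.36 − $203.19| = $89.17

$89.17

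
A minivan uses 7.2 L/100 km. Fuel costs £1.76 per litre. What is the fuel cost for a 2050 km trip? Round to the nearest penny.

£259.78

Fuel = 7.2 L/100 km × 2050 km / 100 = 147.6 L
Cost = 147.6 L × £1.76/L = £259.78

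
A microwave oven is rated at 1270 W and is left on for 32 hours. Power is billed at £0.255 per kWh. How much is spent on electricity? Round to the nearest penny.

Energy = 1270 W × 32 h = 40,640 Wh = 40.64 kWh
Cost = 40.64 kWh × £0.255/kWh = £10.36

£10.36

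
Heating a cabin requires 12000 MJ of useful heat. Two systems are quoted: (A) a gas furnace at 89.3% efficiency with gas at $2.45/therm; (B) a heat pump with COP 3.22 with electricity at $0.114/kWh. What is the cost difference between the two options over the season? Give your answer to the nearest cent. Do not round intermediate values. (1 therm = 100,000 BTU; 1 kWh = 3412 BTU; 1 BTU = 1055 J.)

$194.04

Heat load = 12000 MJ = 12,000,000,000 J / 1055 = 11,374,408 BTU
Gas: input = 11,374,408 / 0.893 = 12,737,299 BTU = 127.4 therm → 127.4 × $2.45 = $312.06
Heat pump: 11,374,408 BTU / 3412 = 3,334 kWh heat; / 3.22 = 1,035 kWh in → × $0.114 = $118.02
Difference = |$312.06 − $118.02| = $194.04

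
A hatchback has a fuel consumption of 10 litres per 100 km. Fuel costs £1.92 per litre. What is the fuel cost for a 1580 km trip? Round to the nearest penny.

Fuel = 10 L/100 km × 1580 km / 100 = 158 L
Cost = 158 L × £1.92/L = £303.36

£303.36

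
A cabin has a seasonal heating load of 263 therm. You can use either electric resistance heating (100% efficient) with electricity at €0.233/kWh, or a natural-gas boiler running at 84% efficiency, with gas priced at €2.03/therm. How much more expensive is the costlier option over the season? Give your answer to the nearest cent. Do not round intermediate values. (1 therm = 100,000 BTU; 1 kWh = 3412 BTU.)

Heat load = 263 therm × 100,000 = 26,300,000 BTU
Gas: input = 26,300,000 / 0.84 = 31,309,524 BTU = 313.1 therm → 313.1 × €2.03 = €635.58
Electric: 26,300,000 BTU / 3412 = 7,708 kWh → × €0.233 = €1,795.98
Difference = |€635.58 − €1,795.98| = €1,160.40

€1160.40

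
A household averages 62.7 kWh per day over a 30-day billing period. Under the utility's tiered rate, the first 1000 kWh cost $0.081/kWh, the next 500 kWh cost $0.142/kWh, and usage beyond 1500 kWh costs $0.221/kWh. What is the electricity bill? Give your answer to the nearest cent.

Usage = 62.7 kWh/day × 30 days = 1881 kWh
First 1000 kWh × $0.081 = $81.00
Next 500 kWh × $0.142 = $71.00
Remaining 381 kWh × $0.221 = $84.20
Total = $236.20

$236.20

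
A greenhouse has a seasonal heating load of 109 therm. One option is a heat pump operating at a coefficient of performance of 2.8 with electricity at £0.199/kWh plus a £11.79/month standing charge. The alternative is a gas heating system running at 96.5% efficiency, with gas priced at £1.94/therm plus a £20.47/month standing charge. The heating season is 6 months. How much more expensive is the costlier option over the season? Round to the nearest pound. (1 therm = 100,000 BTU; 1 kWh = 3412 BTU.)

£44

Heat load = 109 therm × 100,000 = 10,900,000 BTU
Gas: input = 10,900,000 / 0.965 = 11,295,337 BTU = 113 therm → 113 × £1.94 = £219.13; + 6 × £20.47 standing = £341.95
Heat pump: 10,900,000 BTU / 3412 = 3,195 kWh heat; / 2.8 = 1,141 kWh in → × £0.199 = £227.05; + 6 × £11.79 standing = £297.79
Difference = |£341.95 − £297.79| = £44.16 ≈ £44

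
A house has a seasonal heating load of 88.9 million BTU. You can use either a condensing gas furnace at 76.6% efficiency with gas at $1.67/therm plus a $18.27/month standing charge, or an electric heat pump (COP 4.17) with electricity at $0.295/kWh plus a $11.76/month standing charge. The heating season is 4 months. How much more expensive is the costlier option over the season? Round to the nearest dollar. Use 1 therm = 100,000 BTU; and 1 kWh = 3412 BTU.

$121

Heat load = 88.9 × 10⁶ BTU = 88,900,000 BTU
Gas: input = 88,900,000 / 0.766 = 116,057,441 BTU = 1,161 therm → 1,161 × $1.67 = $1,938.16; + 4 × $18.27 standing = $2,011.24
Heat pump: 88,900,000 BTU / 3412 = 26,060 kWh heat; / 4.17 = 6,248 kWh in → × $0.295 = $1,843.23; + 4 × $11.76 standing = $1,890.27
Difference = |$2,011.24 − $1,890.27| = $120.97 ≈ $121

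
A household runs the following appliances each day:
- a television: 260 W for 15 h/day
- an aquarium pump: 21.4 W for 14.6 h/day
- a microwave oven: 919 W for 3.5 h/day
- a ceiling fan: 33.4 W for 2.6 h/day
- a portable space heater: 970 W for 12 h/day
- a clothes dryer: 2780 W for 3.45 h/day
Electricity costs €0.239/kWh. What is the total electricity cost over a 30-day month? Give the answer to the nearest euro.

television: 260 W × 15 h × 30 d = 117,000 Wh = 117 kWh
aquarium pump: 21.4 W × 14.6 h × 30 d = 9,373 Wh = 9.373 kWh
microwave oven: 919 W × 3.5 h × 30 d = 96,495 Wh = 96.5 kWh
ceiling fan: 33.4 W × 2.6 h × 30 d = 2,605 Wh = 2.605 kWh
portable space heater: 970 W × 12 h × 30 d = 349,200 Wh = 349.2 kWh
clothes dryer: 2780 W × 3.45 h × 30 d = 287,730 Wh = 287.7 kWh
Total energy = 117 + 9.373 + 96.5 + 2.605 + 349.2 + 287.7 = 862.4 kWh
Cost = 862.4 kWh × €0.239 = €206.11 ≈ €206

€206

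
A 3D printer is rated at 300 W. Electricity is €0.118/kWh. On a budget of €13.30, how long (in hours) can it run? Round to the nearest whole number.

376 h

Energy budget = €13.30 / €0.118 per kWh = 112.7 kWh = 112,712 Wh
Runtime = 112,712 Wh / 300 W = 375.7 h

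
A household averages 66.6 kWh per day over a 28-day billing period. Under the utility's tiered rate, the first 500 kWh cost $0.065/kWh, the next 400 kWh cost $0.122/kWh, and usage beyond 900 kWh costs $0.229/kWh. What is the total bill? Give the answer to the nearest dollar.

Usage = 66.6 kWh/day × 28 days = 1864.8 kWh
First 500 kWh × $0.065 = $32.50
Next 400 kWh × $0.122 = $48.80
Remaining 964.8 kWh × $0.229 = $220.94
Total = $302.24 ≈ $302

$302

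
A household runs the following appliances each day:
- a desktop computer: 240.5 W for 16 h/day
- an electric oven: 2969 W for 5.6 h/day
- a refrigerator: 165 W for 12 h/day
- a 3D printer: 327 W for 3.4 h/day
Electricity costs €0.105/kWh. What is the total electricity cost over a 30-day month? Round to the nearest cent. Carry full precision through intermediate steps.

€74.23

desktop computer: 240.5 W × 16 h × 30 d = 115,440 Wh = 115.4 kWh
electric oven: 2969 W × 5.6 h × 30 d = 498,792 Wh = 498.8 kWh
refrigerator: 165 W × 12 h × 30 d = 59,400 Wh = 59.4 kWh
3D printer: 327 W × 3.4 h × 30 d = 33,354 Wh = 33.35 kWh
Total energy = 115.4 + 498.8 + 59.4 + 33.35 = 707 kWh
Cost = 707 kWh × €0.105 = €74.23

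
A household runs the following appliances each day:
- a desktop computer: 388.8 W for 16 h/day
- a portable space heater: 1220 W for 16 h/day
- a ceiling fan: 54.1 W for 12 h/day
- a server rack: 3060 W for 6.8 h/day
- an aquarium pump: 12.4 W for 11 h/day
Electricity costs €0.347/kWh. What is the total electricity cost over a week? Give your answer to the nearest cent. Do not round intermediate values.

desktop computer: 388.8 W × 16 h × 7 d = 43,546 Wh = 43.55 kWh
portable space heater: 1220 W × 16 h × 7 d = 136,640 Wh = 136.6 kWh
ceiling fan: 54.1 W × 12 h × 7 d = 4,544 Wh = 4.544 kWh
server rack: 3060 W × 6.8 h × 7 d = 145,656 Wh = 145.7 kWh
aquarium pump: 12.4 W × 11 h × 7 d = 955 Wh = 0.9548 kWh
Total energy = 43.55 + 136.6 + 4.544 + 145.7 + 0.9548 = 331.3 kWh
Cost = 331.3 kWh × €0.347 = €114.98

€114.98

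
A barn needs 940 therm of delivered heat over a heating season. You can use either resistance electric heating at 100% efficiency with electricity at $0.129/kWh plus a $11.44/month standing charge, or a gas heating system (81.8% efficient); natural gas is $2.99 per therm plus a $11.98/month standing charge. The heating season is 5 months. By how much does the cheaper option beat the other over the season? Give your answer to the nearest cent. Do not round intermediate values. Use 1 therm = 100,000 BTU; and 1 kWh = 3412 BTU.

$115.29

Heat load = 940 therm × 100,000 = 94,000,000 BTU
Gas: input = 94,000,000 / 0.818 = 114,914,425 BTU = 1,149 therm → 1,149 × $2.99 = $3,435.94; + 5 × $11.98 standing = $3,495.84
Electric: 94,000,000 BTU / 3412 = 27,550 kWh → × $0.129 = $3,553.93; + 5 × $11.44 standing = $3,611.13
Difference = |$3,495.84 − $3,611.13| = $115.29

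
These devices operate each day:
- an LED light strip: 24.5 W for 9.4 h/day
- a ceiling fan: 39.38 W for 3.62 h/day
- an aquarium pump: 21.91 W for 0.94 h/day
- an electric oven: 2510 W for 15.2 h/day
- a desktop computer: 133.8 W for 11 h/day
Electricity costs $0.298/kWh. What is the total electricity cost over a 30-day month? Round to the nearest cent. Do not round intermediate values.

$357.75

LED light strip: 24.5 W × 9.4 h × 30 d = 6,909 Wh = 6.909 kWh
ceiling fan: 39.38 W × 3.62 h × 30 d = 4,277 Wh = 4.277 kWh
aquarium pump: 21.91 W × 0.94 h × 30 d = 618 Wh = 0.6179 kWh
electric oven: 2510 W × 15.2 h × 30 d = 1,144,560 Wh = 1,145 kWh
desktop computer: 133.8 W × 11 h × 30 d = 44,154 Wh = 44.15 kWh
Total energy = 6.909 + 4.277 + 0.6179 + 1,145 + 44.15 = 1,201 kWh
Cost = 1,201 kWh × $0.298 = $357.75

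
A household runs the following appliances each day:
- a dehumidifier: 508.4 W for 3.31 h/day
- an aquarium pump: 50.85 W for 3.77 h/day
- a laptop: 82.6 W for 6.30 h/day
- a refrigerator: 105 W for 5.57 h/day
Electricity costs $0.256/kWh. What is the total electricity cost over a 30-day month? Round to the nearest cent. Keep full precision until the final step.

dehumidifier: 508.4 W × 3.31 h × 30 d = 50,484 Wh = 50.48 kWh
aquarium pump: 50.85 W × 3.77 h × 30 d = 5,751 Wh = 5.751 kWh
laptop: 82.6 W × 6.30 h × 30 d = 15,611 Wh = 15.61 kWh
refrigerator: 105 W × 5.57 h × 30 d = 17,546 Wh = 17.55 kWh
Total energy = 50.48 + 5.751 + 15.61 + 17.55 = 89.39 kWh
Cost = 89.39 kWh × $0.256 = $22.88

$22.88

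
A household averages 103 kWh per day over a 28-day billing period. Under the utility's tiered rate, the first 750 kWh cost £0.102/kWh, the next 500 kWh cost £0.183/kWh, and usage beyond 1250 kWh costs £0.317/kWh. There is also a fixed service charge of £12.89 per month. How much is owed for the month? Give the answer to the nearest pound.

£699

Usage = 103 kWh/day × 28 days = 2884 kWh
First 750 kWh × £0.102 = £76.50
Next 500 kWh × £0.183 = £91.50
Remaining 1634 kWh × £0.317 = £517.98
Energy charge = £685.98; + service £12.89 = £698.87 ≈ £699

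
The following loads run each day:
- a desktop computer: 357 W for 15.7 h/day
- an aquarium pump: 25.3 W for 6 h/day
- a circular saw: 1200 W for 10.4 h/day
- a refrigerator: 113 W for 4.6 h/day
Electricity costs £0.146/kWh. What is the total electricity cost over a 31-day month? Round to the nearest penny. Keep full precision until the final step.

£84.89

desktop computer: 357 W × 15.7 h × 31 d = 173,752 Wh = 173.8 kWh
aquarium pump: 25.3 W × 6 h × 31 d = 4,706 Wh = 4.706 kWh
circular saw: 1200 W × 10.4 h × 31 d = 386,880 Wh = 386.9 kWh
refrigerator: 113 W × 4.6 h × 31 d = 16,114 Wh = 16.11 kWh
Total energy = 173.8 + 4.706 + 386.9 + 16.11 = 581.5 kWh
Cost = 581.5 kWh × £0.146 = £84.89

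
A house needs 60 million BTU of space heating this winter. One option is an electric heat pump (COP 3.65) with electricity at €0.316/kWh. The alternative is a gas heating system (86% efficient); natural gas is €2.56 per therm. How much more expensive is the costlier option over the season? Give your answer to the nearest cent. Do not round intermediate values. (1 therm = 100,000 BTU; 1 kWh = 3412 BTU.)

Heat load = 60 × 10⁶ BTU = 60,000,000 BTU
Gas: input = 60,000,000 / 0.86 = 69,767,442 BTU = 697.7 therm → 697.7 × €2.56 = €1,786.05
Heat pump: 60,000,000 BTU / 3412 = 17,580 kWh heat; / 3.65 = 4,818 kWh in → × €0.316 = €1,522.43
Difference = |€1,786.05 − €1,522.43| = €263.62

€263.62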